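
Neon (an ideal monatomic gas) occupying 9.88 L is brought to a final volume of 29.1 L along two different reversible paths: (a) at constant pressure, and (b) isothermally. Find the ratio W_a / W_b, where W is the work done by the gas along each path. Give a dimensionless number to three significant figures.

W_a / W_b ≈ 1.80

Path (a) isobaric: W = P₁(V₂ − V₁) → W_a/(P₁V₁) = 1.945.
Path (b) isothermal: W = P₁V₁ ln(V₂/V₁) → W_b/(P₁V₁) = 1.08.
W_a / W_b = 1.945 / 1.08 = 1.801.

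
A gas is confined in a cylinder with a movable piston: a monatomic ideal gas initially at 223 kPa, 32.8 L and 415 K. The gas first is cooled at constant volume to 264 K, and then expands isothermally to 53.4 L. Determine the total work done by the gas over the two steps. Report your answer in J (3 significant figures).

W_total ≈ 2270 J

Step 1 (isochoric): W = 0 (constant volume).
After step 1: P = 141.9 kPa (V unchanged).
Step 2 (isothermal): W = P₁V₁ ln(V₂/V₁) = (4653) ln(53.4/32.8) = 2268 J.
W_total = 0 + 2268 = 2268 J.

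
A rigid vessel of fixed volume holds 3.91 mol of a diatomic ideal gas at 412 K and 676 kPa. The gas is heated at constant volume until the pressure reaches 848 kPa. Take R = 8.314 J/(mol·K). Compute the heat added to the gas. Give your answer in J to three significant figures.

Q ≈ 8520 J

Constant volume ⇒ W = 0, so Q = ΔU = nCᵥΔT with Cᵥ = 5R/2 = 20.79 J/(mol·K).
At constant V, T₂/T₁ = P₂/P₁ ⇒ ΔT = T₁(P₂/P₁ − 1) = 412·(848/676 − 1) = 104.8 K.
ΔU = (3.91)(20.79)(104.8) = 8519 J.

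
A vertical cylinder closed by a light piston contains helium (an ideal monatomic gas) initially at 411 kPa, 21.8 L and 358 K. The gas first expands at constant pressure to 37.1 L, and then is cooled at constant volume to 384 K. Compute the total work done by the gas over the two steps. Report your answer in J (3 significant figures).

Step 1 (isobaric): W = PΔV = (411 kPa)(37.1 − 21.8 L) = 6288 J.
Step 2 (isochoric): W = 0 (constant volume).
W_total = 6288 + 0 = 6288 J.

W_total ≈ 6290 J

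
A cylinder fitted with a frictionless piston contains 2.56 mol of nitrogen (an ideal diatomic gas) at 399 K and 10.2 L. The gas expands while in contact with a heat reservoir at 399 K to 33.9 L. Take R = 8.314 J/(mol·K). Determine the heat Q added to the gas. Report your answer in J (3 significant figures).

Isothermal ⇒ ΔU = 0, so Q = W = nRT ln(V₂/V₁).
Q = (2.56)(8.314)(399) ln(33.9/10.2) = 8492 × 1.201 = 10199 J.

Q ≈ 10200 J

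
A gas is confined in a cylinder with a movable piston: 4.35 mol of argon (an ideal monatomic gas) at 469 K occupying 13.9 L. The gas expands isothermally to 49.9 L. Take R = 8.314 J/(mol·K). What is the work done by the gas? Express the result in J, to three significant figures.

Isothermal: W = nRT ln(V₂/V₁).
W = (4.35)(8.314)(469) × ln(49.9/13.9)
  = 16962 × 1.278
W_by_gas = 21679 J.

W ≈ 21700 J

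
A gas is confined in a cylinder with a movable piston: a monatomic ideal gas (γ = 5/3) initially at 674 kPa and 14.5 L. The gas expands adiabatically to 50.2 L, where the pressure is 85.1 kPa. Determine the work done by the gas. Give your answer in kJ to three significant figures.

W ≈ 8.25 kJ

Adiabatic: W = (P₁V₁ − P₂V₂)/(γ − 1) with γ = 5/3.
P₁V₁ = 9773 J, P₂V₂ = 4272 J.
W = (9773 − 4272) / 0.6667 = 8251 J.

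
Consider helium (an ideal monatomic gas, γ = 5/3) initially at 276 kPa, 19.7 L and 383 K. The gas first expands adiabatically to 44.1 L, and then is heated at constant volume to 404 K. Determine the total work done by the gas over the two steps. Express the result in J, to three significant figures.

Step 1 (adiabatic): W = (P₁V₁ − P₂V₂)/(γ−1) = (5437 − 3177)/0.667 = 3390 J.
Step 2 (isochoric): W = 0 (constant volume).
W_total = 3390 + 0 = 3390 J.

W_total ≈ 3390 J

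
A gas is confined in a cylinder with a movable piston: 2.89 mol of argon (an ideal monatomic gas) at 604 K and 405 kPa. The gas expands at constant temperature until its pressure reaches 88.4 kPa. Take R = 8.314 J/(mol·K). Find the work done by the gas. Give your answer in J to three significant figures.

Isothermal process: W = nRT ln(V₂/V₁) = nRT ln(P₁/P₂).
W = (2.89)(8.314)(604) × ln(405/88.4)
  = 14513 × ln(4.581) = 14513 × 1.522
W_by_gas = 22088 J.

W ≈ 22100 J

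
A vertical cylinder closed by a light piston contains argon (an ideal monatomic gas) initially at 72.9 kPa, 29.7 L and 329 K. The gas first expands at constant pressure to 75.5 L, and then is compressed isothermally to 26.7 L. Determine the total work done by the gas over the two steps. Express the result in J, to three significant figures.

W_total ≈ -2380 J

Step 1 (isobaric): W = PΔV = (72.9 kPa)(75.5 − 29.7 L) = 3339 J.
After step 1: P = 72.9 kPa, V = 75.5 L, T = 836.3 K.
Step 2 (isothermal): W = P₁V₁ ln(V₂/V₁) = (5504) ln(26.7/75.5) = -5721 J.
W_total = 3339 − 5721 = -2382 J.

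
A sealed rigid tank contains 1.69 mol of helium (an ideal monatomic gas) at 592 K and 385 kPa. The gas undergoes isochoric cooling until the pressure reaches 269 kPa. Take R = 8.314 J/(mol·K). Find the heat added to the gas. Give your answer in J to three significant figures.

Q ≈ -3760 J

Constant volume ⇒ W = 0, so Q = ΔU = nCᵥΔT with Cᵥ = 3R/2 = 12.47 J/(mol·K).
At constant V, T₂/T₁ = P₂/P₁ ⇒ ΔT = T₁(P₂/P₁ − 1) = 592·(269/385 − 1) = -178.4 K.
ΔU = (1.69)(12.47)(-178.4) = -3759 J.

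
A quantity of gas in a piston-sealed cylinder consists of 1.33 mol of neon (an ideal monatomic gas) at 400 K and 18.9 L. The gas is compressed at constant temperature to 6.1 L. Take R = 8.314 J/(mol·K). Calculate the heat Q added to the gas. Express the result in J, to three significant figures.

Q ≈ -5000 J

Isothermal ⇒ ΔU = 0, so Q = W = nRT ln(V₂/V₁).
Q = (1.33)(8.314)(400) ln(6.1/18.9) = 4423 × -1.131 = -5002 J.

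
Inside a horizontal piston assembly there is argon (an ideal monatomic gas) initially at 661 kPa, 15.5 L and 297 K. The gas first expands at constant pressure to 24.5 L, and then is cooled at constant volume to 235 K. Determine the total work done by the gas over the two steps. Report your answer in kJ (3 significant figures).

Step 1 (isobaric): W = PΔV = (661 kPa)(24.5 − 15.5 L) = 5949 J.
Step 2 (isochoric): W = 0 (constant volume).
W_total = 5949 + 0 = 5949 J.

W_total ≈ 5.95 kJ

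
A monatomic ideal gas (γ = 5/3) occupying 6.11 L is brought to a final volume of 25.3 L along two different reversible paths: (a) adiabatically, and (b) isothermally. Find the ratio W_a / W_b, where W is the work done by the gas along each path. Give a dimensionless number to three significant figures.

Path (a) adiabatic: W = P₁V₁(1 − (V₁/V₂)^(γ−1))/(γ−1) → W_a/(P₁V₁) = 0.9183.
Path (b) isothermal: W = P₁V₁ ln(V₂/V₁) → W_b/(P₁V₁) = 1.421.
W_a / W_b = 0.9183 / 1.421 = 0.6463.

W_a / W_b ≈ 0.646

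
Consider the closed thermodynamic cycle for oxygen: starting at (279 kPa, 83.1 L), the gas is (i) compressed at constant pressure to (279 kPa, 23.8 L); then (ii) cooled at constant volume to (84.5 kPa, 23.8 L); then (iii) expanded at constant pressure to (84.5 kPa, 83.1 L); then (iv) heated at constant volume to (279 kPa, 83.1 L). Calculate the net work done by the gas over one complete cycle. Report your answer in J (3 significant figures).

W_net ≈ -11500 J

Constant-volume legs do no work.
W(i) = (279)(23.8 − 83.1) = -16545 J; W(iii) = (84.5)(83.1 − 23.8) = 5011 J.
W_net = -16545 + 5011 = -11534 J (the counter-clockwise enclosed area).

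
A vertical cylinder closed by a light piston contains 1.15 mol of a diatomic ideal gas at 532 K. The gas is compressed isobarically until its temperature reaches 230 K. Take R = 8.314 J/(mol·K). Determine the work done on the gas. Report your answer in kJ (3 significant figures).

W ≈ 2.89 kJ

Isobaric: W = P ΔV = nR ΔT.
W = (1.15)(8.314)(230 − 532) = -2887 J.
Work on gas = −W_by = 2887 J.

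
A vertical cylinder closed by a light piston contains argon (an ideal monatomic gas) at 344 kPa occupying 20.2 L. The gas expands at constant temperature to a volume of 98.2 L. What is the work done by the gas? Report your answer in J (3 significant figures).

W ≈ 11000 J

Isothermal: W = nRT ln(V₂/V₁) = P₁V₁ ln(V₂/V₁).
P₁V₁ = (344 kPa)(20.2 L) = 6949 J.
W = 6949 × ln(98.2/20.2) = 6949 × 1.581
W_by_gas = 10988 J.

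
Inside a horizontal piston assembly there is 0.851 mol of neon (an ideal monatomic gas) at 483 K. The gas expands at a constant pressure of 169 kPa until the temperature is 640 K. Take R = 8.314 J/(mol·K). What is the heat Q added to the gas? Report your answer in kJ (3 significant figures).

Isobaric: W = nRΔT = (0.851)(8.314)(157) = 1111 J.
ΔU = nCᵥΔT with Cᵥ = 3R/2: ΔU = (0.851)(12.47)(157) = 1666 J.
Q = ΔU + W = 1666 + 1111 = 2777 J.

Q ≈ 2.78 kJ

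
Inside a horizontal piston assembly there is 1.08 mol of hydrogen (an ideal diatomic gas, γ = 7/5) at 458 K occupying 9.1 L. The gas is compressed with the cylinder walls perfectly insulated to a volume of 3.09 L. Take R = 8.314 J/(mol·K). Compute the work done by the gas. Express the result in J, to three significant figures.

W ≈ -5560 J

Adiabatic: TV^(γ−1) = const with γ = 7/5.
T₂ = T₁ (V₁/V₂)^(γ−1) = 458 × (9.1/3.09)^0.4 = 458 × 1.54 = 705.5 K.
W_by = nCᵥ(T₁ − T₂) = (1.08)(20.79)(458 − 705.5) = -5556 J.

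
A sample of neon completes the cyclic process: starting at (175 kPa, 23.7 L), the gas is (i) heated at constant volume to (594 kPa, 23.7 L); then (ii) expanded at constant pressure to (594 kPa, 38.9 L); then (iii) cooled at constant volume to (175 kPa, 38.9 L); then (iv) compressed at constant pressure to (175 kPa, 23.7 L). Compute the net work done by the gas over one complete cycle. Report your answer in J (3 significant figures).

Constant-volume legs do no work.
W(ii) = (594)(38.9 − 23.7) = 9029 J; W(iv) = (175)(23.7 − 38.9) = -2660 J.
W_net = 9029 − 2660 = 6369 J (the clockwise enclosed area).

W_net ≈ 6370 J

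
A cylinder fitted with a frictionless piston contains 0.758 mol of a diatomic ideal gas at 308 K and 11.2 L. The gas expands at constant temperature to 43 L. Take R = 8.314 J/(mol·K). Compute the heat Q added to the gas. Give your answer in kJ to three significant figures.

Isothermal ⇒ ΔU = 0, so Q = W = nRT ln(V₂/V₁).
Q = (0.758)(8.314)(308) ln(43/11.2) = 1941 × 1.345 = 2611 J.

Q ≈ 2.61 kJ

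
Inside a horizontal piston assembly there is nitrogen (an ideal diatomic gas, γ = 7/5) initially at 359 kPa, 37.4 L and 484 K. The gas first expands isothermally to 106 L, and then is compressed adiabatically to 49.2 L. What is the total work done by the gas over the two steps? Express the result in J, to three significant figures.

W_total ≈ 1920 J

Step 1 (isothermal): W = P₁V₁ ln(V₂/V₁) = (13427) ln(106/37.4) = 13987 J.
After step 1: P = 126.7 kPa, V = 106 L, T = 484 K.
Step 2 (adiabatic): W = (P₁V₁ − P₂V₂)/(γ−1) = (13427 − 18252)/0.4 = -12063 J.
W_total = 13987 − 12063 = 1925 J.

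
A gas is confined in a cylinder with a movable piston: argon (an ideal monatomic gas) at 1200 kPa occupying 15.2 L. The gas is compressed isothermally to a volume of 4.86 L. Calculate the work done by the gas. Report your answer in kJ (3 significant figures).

Isothermal: W = nRT ln(V₂/V₁) = P₁V₁ ln(V₂/V₁).
P₁V₁ = (1200 kPa)(15.2 L) = 18240 J.
W = 18240 × ln(4.86/15.2) = 18240 × -1.14
W_by_gas = -20798 J.

W ≈ -20.8 kJ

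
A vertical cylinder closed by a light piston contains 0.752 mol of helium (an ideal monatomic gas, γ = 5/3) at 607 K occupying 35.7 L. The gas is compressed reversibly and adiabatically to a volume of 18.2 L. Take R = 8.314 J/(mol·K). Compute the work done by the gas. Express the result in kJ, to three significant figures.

Adiabatic: TV^(γ−1) = const with γ = 5/3.
T₂ = T₁ (V₁/V₂)^(γ−1) = 607 × (35.7/18.2)^0.667 = 607 × 1.567 = 951.2 K.
W_by = nCᵥ(T₁ − T₂) = (0.752)(12.47)(607 − 951.2) = -3228 J.

W ≈ -3.23 kJ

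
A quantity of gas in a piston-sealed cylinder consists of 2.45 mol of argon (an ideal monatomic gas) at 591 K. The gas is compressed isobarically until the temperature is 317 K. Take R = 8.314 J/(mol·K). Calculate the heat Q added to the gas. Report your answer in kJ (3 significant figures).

Isobaric: W = nRΔT = (2.45)(8.314)(-274) = -5581 J.
ΔU = nCᵥΔT with Cᵥ = 3R/2: ΔU = (2.45)(12.47)(-274) = -8372 J.
Q = ΔU + W = -8372 − 5581 = -13953 J.

Q ≈ -14.0 kJ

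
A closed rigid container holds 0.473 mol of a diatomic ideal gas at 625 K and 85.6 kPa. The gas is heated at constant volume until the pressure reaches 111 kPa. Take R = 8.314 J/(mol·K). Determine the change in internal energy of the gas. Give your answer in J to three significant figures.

ΔU ≈ 1820 J

Constant volume ⇒ W = 0, so Q = ΔU = nCᵥΔT with Cᵥ = 5R/2 = 20.79 J/(mol·K).
At constant V, T₂/T₁ = P₂/P₁ ⇒ ΔT = T₁(P₂/P₁ − 1) = 625·(111/85.6 − 1) = 185.5 K.
ΔU = (0.473)(20.79)(185.5) = 1823 J.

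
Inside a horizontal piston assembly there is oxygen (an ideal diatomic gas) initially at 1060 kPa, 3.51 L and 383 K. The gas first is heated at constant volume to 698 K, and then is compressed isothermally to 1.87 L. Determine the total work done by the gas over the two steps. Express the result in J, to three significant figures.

W_total ≈ -4270 J

Step 1 (isochoric): W = 0 (constant volume).
After step 1: P = 1932 kPa (V unchanged).
Step 2 (isothermal): W = P₁V₁ ln(V₂/V₁) = (6781) ln(1.87/3.51) = -4270 J.
W_total = 0 − 4270 = -4270 J.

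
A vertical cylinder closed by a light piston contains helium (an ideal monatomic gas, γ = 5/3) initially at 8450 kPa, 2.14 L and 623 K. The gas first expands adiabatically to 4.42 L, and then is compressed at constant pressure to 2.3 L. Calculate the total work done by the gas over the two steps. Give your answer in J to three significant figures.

W_total ≈ 5050 J

Step 1 (adiabatic): W = (P₁V₁ − P₂V₂)/(γ−1) = (18083 − 11150)/0.667 = 10400 J.
After step 1: P = 2523 kPa, V = 4.42 L, T = 384.1 K.
Step 2 (isobaric): W = PΔV = (2523 kPa)(2.3 − 4.42 L) = -5348 J.
W_total = 10400 − 5348 = 5052 J.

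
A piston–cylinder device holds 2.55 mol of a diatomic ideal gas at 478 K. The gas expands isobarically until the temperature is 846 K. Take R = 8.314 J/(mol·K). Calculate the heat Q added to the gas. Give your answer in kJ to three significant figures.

Isobaric: W = nRΔT = (2.55)(8.314)(368) = 7802 J.
ΔU = nCᵥΔT with Cᵥ = 5R/2: ΔU = (2.55)(20.79)(368) = 19505 J.
Q = ΔU + W = 19505 + 7802 = 27307 J.

Q ≈ 27.3 kJ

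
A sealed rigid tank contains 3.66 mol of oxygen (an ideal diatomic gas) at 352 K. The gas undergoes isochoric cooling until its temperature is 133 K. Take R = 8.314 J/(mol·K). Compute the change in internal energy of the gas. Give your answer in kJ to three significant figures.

Constant volume ⇒ W = 0, so Q = ΔU = nCᵥΔT with Cᵥ = 5R/2 = 20.79 J/(mol·K).
ΔU = (3.66)(20.79)(133 − 352) = -16660 J.

ΔU ≈ -16.7 kJ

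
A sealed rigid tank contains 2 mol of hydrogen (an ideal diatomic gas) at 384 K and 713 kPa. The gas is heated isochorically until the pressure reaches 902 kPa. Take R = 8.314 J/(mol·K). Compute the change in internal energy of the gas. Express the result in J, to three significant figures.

Constant volume ⇒ W = 0, so Q = ΔU = nCᵥΔT with Cᵥ = 5R/2 = 20.79 J/(mol·K).
At constant V, T₂/T₁ = P₂/P₁ ⇒ ΔT = T₁(P₂/P₁ − 1) = 384·(902/713 − 1) = 101.8 K.
ΔU = (2)(20.79)(101.8) = 4231 J.

ΔU ≈ 4230 J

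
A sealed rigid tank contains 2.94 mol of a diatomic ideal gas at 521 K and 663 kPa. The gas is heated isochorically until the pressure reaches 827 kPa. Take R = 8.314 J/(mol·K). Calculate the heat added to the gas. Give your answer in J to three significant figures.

Constant volume ⇒ W = 0, so Q = ΔU = nCᵥΔT with Cᵥ = 5R/2 = 20.79 J/(mol·K).
At constant V, T₂/T₁ = P₂/P₁ ⇒ ΔT = T₁(P₂/P₁ − 1) = 521·(827/663 − 1) = 128.9 K.
ΔU = (2.94)(20.79)(128.9) = 7875 J.

Q ≈ 7880 J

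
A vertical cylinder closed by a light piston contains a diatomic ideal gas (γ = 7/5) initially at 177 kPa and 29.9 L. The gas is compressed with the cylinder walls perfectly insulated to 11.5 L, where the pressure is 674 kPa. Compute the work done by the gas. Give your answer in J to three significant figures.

W ≈ -6150 J

Adiabatic: W = (P₁V₁ − P₂V₂)/(γ − 1) with γ = 7/5.
P₁V₁ = 5292 J, P₂V₂ = 7751 J.
W = (5292 − 7751) / 0.4 = -6147 J.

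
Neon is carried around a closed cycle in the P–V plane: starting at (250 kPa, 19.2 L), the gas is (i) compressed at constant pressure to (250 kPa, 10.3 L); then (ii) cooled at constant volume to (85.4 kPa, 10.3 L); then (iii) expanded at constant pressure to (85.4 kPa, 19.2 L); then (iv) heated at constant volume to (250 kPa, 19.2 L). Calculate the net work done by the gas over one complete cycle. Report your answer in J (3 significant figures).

W_net ≈ -1460 J

Constant-volume legs do no work.
W(i) = (250)(10.3 − 19.2) = -2225 J; W(iii) = (85.4)(19.2 − 10.3) = 760.1 J.
W_net = -2225 + 760.1 = -1465 J (the counter-clockwise enclosed area).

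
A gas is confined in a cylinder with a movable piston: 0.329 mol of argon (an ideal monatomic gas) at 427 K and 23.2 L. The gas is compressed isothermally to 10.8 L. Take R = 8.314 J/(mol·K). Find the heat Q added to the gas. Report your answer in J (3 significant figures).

Q ≈ -893 J

Isothermal ⇒ ΔU = 0, so Q = W = nRT ln(V₂/V₁).
Q = (0.329)(8.314)(427) ln(10.8/23.2) = 1168 × -0.7646 = -893 J.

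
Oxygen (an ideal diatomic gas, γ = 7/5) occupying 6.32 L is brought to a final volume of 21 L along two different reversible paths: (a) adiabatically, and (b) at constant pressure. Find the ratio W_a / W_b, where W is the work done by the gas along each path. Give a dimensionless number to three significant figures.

Path (a) adiabatic: W = P₁V₁(1 − (V₁/V₂)^(γ−1))/(γ−1) → W_a/(P₁V₁) = 0.9535.
Path (b) isobaric: W = P₁(V₂ − V₁) → W_b/(P₁V₁) = 2.323.
W_a / W_b = 0.9535 / 2.323 = 0.4105.

W_a / W_b ≈ 0.411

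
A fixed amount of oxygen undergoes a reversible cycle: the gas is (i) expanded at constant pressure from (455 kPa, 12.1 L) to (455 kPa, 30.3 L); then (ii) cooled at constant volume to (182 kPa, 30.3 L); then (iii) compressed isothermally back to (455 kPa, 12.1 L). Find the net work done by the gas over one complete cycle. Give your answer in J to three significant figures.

Leg (i): W = PΔV = (455)(30.3 − 12.1) = 8281 J.
Leg (ii): W = 0.
Leg (iii): W = PᵢVᵢ ln(V_f/Vᵢ) = (5515) ln(12.1/30.3) = -5062 J.
W_net = 8281 − 5062 = 3219 J.

W_net ≈ 3220 J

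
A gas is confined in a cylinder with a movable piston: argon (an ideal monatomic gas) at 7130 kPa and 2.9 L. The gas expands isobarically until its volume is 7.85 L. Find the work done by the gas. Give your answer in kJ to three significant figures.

W ≈ 35.3 kJ

Isobaric: W = P ΔV.
W = (7130 kPa)(7.85 − 2.9 L) = (7130)(4.95) = 35293 J.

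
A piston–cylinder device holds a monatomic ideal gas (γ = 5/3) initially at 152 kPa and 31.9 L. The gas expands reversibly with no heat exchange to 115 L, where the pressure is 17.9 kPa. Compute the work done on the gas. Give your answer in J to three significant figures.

Adiabatic: W = (P₁V₁ − P₂V₂)/(γ − 1) with γ = 5/3.
P₁V₁ = 4849 J, P₂V₂ = 2058 J.
W = (4849 − 2058) / 0.6667 = 4185 J.
Work on gas = −W_by = -4185 J.

W ≈ -4190 J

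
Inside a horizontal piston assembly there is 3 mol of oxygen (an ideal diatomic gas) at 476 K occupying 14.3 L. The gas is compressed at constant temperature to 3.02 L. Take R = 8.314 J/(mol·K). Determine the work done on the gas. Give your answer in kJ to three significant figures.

W ≈ 18.5 kJ

Isothermal: W = nRT ln(V₂/V₁).
W = (3)(8.314)(476) × ln(3.02/14.3)
  = 11872 × -1.555
W_by_gas = -18462 J; work on gas = −W_by = 18462 J.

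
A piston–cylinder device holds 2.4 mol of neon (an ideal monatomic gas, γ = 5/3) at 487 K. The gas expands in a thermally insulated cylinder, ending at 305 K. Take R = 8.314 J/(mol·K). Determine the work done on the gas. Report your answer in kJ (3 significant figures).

Adiabatic ⇒ Q = 0, so W_by = −ΔU = nCᵥ(T₁ − T₂).
Cᵥ = 3R/2 = 12.47 J/(mol·K).
W = (2.4)(12.47)(487 − 305) = 5447 J.
Work on gas = −W_by = -5447 J.

W ≈ -5.45 kJ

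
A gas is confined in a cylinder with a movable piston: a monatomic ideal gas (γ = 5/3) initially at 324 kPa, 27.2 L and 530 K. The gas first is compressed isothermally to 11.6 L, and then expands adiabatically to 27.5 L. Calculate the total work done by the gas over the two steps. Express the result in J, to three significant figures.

W_total ≈ -1730 J

Step 1 (isothermal): W = P₁V₁ ln(V₂/V₁) = (8813) ln(11.6/27.2) = -7510 J.
After step 1: P = 759.7 kPa, V = 11.6 L, T = 530 K.
Step 2 (adiabatic): W = (P₁V₁ − P₂V₂)/(γ−1) = (8813 − 4957)/0.667 = 5784 J.
W_total = -7510 + 5784 = -1726 J.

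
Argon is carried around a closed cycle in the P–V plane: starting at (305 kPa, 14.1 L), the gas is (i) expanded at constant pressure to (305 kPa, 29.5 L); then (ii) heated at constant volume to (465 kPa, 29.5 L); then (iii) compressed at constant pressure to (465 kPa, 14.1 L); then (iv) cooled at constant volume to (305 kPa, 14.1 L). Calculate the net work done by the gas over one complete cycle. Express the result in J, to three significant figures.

W_net ≈ -2460 J

Constant-volume legs do no work.
W(i) = (305)(29.5 − 14.1) = 4697 J; W(iii) = (465)(14.1 − 29.5) = -7161 J.
W_net = 4697 − 7161 = -2464 J (the counter-clockwise enclosed area).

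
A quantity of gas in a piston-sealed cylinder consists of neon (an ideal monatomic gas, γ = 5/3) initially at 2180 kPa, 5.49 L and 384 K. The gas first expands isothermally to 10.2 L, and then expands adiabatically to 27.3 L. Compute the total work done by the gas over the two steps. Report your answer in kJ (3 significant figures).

Step 1 (isothermal): W = P₁V₁ ln(V₂/V₁) = (11968) ln(10.2/5.49) = 7414 J.
After step 1: P = 1173 kPa, V = 10.2 L, T = 384 K.
Step 2 (adiabatic): W = (P₁V₁ − P₂V₂)/(γ−1) = (11968 − 6209)/0.667 = 8640 J.
W_total = 7414 + 8640 = 16053 J.

W_total ≈ 16.1 kJ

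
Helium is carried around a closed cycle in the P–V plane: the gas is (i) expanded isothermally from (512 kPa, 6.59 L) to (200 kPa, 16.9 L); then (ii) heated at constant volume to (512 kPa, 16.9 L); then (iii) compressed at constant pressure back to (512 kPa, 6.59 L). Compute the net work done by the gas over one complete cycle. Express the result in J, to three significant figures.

Leg (i): W = PᵢVᵢ ln(V_f/Vᵢ) = (3374) ln(16.9/6.59) = 3178 J.
Leg (ii): W = 0.
Leg (iii): W = PΔV = (512)(6.59 − 16.9) = -5279 J.
W_net = 3178 − 5279 = -2101 J.

W_net ≈ -2100 J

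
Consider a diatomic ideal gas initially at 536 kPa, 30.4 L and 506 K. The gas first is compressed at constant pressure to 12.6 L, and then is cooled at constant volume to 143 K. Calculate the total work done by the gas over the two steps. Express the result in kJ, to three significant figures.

W_total ≈ -9.54 kJ

Step 1 (isobaric): W = PΔV = (536 kPa)(12.6 − 30.4 L) = -9541 J.
Step 2 (isochoric): W = 0 (constant volume).
W_total = -9541 + 0 = -9541 J.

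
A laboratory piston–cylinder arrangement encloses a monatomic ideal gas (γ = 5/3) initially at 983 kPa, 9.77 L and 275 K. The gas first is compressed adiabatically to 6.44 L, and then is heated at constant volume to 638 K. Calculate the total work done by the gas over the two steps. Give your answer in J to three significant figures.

W_total ≈ -4610 J

Step 1 (adiabatic): W = (P₁V₁ − P₂V₂)/(γ−1) = (9604 − 12680)/0.667 = -4614 J.
Step 2 (isochoric): W = 0 (constant volume).
W_total = -4614 + 0 = -4614 J.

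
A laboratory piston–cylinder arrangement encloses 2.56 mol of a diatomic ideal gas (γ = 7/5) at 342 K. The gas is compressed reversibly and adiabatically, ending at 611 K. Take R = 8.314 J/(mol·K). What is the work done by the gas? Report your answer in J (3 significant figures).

Adiabatic ⇒ Q = 0, so W_by = −ΔU = nCᵥ(T₁ − T₂).
Cᵥ = 5R/2 = 20.79 J/(mol·K).
W = (2.56)(20.79)(342 − 611) = -14313 J.

W ≈ -14300 J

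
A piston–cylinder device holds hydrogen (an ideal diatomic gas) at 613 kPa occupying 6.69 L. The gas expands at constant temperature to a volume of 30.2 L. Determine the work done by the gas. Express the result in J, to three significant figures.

W ≈ 6180 J

Isothermal: W = nRT ln(V₂/V₁) = P₁V₁ ln(V₂/V₁).
P₁V₁ = (613 kPa)(6.69 L) = 4101 J.
W = 4101 × ln(30.2/6.69) = 4101 × 1.507
W_by_gas = 6181 J.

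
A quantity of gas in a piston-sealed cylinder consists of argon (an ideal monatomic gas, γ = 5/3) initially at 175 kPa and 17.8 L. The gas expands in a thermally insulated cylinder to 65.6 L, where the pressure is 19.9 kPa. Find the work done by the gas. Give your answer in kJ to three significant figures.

W ≈ 2.71 kJ

Adiabatic: W = (P₁V₁ − P₂V₂)/(γ − 1) with γ = 5/3.
P₁V₁ = 3115 J, P₂V₂ = 1305 J.
W = (3115 − 1305) / 0.6667 = 2714 J.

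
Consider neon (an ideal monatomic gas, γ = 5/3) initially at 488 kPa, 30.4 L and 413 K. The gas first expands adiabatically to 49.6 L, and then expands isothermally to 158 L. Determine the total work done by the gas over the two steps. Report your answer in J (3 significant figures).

Step 1 (adiabatic): W = (P₁V₁ − P₂V₂)/(γ−1) = (14835 − 10704)/0.667 = 6196 J.
After step 1: P = 215.8 kPa, V = 49.6 L, T = 298 K.
Step 2 (isothermal): W = P₁V₁ ln(V₂/V₁) = (10704) ln(158/49.6) = 12402 J.
W_total = 6196 + 12402 = 18598 J.

W_total ≈ 18600 J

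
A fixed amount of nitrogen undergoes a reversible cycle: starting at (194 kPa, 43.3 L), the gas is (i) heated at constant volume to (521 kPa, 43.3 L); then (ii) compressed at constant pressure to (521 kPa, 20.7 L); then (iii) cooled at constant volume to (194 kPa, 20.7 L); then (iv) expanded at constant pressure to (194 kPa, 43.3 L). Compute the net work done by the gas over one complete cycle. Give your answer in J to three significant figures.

W_net ≈ -7390 J

Constant-volume legs do no work.
W(ii) = (521)(20.7 − 43.3) = -11775 J; W(iv) = (194)(43.3 − 20.7) = 4384 J.
W_net = -11775 + 4384 = -7390 J (the counter-clockwise enclosed area).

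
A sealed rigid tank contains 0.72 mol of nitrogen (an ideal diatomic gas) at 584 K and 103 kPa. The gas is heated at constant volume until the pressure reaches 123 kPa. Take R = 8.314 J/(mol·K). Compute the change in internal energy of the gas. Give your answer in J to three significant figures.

Constant volume ⇒ W = 0, so Q = ΔU = nCᵥΔT with Cᵥ = 5R/2 = 20.79 J/(mol·K).
At constant V, T₂/T₁ = P₂/P₁ ⇒ ΔT = T₁(P₂/P₁ − 1) = 584·(123/103 − 1) = 113.4 K.
ΔU = (0.72)(20.79)(113.4) = 1697 J.

ΔU ≈ 1700 J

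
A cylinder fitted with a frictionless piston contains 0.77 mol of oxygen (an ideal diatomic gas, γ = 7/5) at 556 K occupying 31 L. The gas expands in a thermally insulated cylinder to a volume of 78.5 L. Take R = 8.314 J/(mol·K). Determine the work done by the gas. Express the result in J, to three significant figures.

Adiabatic: TV^(γ−1) = const with γ = 7/5.
T₂ = T₁ (V₁/V₂)^(γ−1) = 556 × (31/78.5)^0.4 = 556 × 0.6896 = 383.4 K.
W_by = nCᵥ(T₁ − T₂) = (0.77)(20.79)(556 − 383.4) = 2762 J.

W ≈ 2760 J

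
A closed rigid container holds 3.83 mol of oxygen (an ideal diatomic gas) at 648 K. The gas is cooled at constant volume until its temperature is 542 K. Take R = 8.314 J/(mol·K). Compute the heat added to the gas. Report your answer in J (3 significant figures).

Q ≈ -8440 J

Constant volume ⇒ W = 0, so Q = ΔU = nCᵥΔT with Cᵥ = 5R/2 = 20.79 J/(mol·K).
ΔU = (3.83)(20.79)(542 − 648) = -8438 J.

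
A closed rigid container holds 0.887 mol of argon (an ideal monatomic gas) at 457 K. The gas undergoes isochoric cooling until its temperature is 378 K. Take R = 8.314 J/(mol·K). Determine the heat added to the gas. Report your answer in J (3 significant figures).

Q ≈ -874 J

Constant volume ⇒ W = 0, so Q = ΔU = nCᵥΔT with Cᵥ = 3R/2 = 12.47 J/(mol·K).
ΔU = (0.887)(12.47)(378 − 457) = -873.9 J.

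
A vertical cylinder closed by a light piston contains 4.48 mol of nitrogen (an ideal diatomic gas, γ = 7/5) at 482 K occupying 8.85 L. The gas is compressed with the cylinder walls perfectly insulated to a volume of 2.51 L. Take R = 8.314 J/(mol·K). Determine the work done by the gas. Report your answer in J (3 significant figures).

Adiabatic: TV^(γ−1) = const with γ = 7/5.
T₂ = T₁ (V₁/V₂)^(γ−1) = 482 × (8.85/2.51)^0.4 = 482 × 1.655 = 797.9 K.
W_by = nCᵥ(T₁ − T₂) = (4.48)(20.79)(482 − 797.9) = -29417 J.

W ≈ -29400 J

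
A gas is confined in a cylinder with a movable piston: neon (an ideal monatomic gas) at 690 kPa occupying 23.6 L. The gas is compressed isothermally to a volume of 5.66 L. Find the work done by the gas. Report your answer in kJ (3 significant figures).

W ≈ -23.3 kJ

Isothermal: W = nRT ln(V₂/V₁) = P₁V₁ ln(V₂/V₁).
P₁V₁ = (690 kPa)(23.6 L) = 16284 J.
W = 16284 × ln(5.66/23.6) = 16284 × -1.428
W_by_gas = -23251 J.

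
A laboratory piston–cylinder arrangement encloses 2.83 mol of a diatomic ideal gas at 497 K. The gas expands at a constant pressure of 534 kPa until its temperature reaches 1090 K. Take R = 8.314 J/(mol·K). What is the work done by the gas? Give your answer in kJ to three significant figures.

Isobaric: W = P ΔV = nR ΔT.
W = (2.83)(8.314)(1090 − 497) = 13952 J.

W ≈ 14.0 kJ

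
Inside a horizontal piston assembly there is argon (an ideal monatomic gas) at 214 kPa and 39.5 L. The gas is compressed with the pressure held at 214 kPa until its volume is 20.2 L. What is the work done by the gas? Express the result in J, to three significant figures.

Isobaric: W = P ΔV.
W = (214 kPa)(20.2 − 39.5 L) = (214)(-19.3) = -4130 J.

W ≈ -4130 J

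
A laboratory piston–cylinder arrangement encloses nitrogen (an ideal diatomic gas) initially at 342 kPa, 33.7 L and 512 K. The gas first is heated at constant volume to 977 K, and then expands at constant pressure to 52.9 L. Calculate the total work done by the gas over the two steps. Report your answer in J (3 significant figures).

W_total ≈ 12500 J

Step 1 (isochoric): W = 0 (constant volume).
After step 1: P = 652.6 kPa (V unchanged).
Step 2 (isobaric): W = PΔV = (652.6 kPa)(52.9 − 33.7 L) = 12530 J.
W_total = 0 + 12530 = 12530 J.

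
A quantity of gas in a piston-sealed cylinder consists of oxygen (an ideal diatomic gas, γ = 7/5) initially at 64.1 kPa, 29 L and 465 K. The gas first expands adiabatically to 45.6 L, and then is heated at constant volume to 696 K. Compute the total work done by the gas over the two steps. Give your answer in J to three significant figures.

W_total ≈ 770 J

Step 1 (adiabatic): W = (P₁V₁ − P₂V₂)/(γ−1) = (1859 − 1551)/0.4 = 769.6 J.
Step 2 (isochoric): W = 0 (constant volume).
W_total = 769.6 + 0 = 769.6 J.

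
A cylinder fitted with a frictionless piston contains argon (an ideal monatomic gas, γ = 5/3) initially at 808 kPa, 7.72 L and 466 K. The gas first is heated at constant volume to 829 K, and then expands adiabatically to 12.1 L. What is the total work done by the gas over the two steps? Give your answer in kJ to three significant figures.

W_total ≈ 4.31 kJ

Step 1 (isochoric): W = 0 (constant volume).
After step 1: P = 1437 kPa (V unchanged).
Step 2 (adiabatic): W = (P₁V₁ − P₂V₂)/(γ−1) = (11097 − 8224)/0.667 = 4309 J.
W_total = 0 + 4309 = 4309 J.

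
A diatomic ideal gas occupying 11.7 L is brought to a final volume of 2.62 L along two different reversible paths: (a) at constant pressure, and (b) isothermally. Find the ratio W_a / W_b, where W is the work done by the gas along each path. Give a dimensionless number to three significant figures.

Path (a) isobaric: W = P₁(V₂ − V₁) → W_a/(P₁V₁) = -0.7761.
Path (b) isothermal: W = P₁V₁ ln(V₂/V₁) → W_b/(P₁V₁) = -1.496.
W_a / W_b = -0.7761 / -1.496 = 0.5186.

W_a / W_b ≈ 0.519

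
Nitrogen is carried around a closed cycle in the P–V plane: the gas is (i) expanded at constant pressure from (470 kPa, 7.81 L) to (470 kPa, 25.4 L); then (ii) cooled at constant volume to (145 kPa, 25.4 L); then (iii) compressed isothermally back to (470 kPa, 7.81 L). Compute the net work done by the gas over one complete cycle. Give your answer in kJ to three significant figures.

Leg (i): W = PΔV = (470)(25.4 − 7.81) = 8267 J.
Leg (ii): W = 0.
Leg (iii): W = PᵢVᵢ ln(V_f/Vᵢ) = (3683) ln(7.81/25.4) = -4344 J.
W_net = 8267 − 4344 = 3924 J.

W_net ≈ 3.92 kJ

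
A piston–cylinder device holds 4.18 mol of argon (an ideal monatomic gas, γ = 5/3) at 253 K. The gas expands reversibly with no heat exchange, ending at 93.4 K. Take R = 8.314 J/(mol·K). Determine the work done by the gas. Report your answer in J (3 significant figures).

W ≈ 8320 J

Adiabatic ⇒ Q = 0, so W_by = −ΔU = nCᵥ(T₁ − T₂).
Cᵥ = 3R/2 = 12.47 J/(mol·K).
W = (4.18)(12.47)(253 − 93.4) = 8320 J.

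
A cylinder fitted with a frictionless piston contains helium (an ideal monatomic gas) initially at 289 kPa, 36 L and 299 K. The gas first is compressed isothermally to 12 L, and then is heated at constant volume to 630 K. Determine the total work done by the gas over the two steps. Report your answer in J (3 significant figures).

W_total ≈ -11400 J

Step 1 (isothermal): W = P₁V₁ ln(V₂/V₁) = (10404) ln(12/36) = -11430 J.
Step 2 (isochoric): W = 0 (constant volume).
W_total = -11430 + 0 = -11430 J.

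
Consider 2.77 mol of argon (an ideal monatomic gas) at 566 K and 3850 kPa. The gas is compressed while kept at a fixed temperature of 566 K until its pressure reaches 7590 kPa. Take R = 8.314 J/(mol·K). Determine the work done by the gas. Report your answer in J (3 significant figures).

W ≈ -8850 J

Isothermal process: W = nRT ln(V₂/V₁) = nRT ln(P₁/P₂).
W = (2.77)(8.314)(566) × ln(3850/7590)
  = 13035 × ln(0.5072) = 13035 × -0.6788
W_by_gas = -8848 J.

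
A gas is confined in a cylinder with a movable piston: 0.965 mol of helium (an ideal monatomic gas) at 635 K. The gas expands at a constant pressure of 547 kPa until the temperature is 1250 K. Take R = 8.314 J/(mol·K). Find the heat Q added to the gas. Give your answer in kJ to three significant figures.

Isobaric: W = nRΔT = (0.965)(8.314)(615) = 4934 J.
ΔU = nCᵥΔT with Cᵥ = 3R/2: ΔU = (0.965)(12.47)(615) = 7401 J.
Q = ΔU + W = 7401 + 4934 = 12335 J.

Q ≈ 12.3 kJ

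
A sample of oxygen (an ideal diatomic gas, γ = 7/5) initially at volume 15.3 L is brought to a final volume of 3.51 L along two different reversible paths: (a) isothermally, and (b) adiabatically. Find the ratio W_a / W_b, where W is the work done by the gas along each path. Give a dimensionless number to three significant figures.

Path (a) isothermal: W = P₁V₁ ln(V₂/V₁) → W_a/(P₁V₁) = -1.472.
Path (b) adiabatic: W = P₁V₁(1 − (V₁/V₂)^(γ−1))/(γ−1) → W_b/(P₁V₁) = -2.005.
W_a / W_b = -1.472 / -2.005 = 0.7343.

W_a / W_b ≈ 0.734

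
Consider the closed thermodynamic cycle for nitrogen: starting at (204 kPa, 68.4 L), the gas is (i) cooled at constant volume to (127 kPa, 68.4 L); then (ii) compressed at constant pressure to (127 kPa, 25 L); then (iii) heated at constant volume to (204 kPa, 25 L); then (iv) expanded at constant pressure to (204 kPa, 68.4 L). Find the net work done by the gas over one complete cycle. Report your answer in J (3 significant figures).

W_net ≈ 3340 J

Constant-volume legs do no work.
W(ii) = (127)(25 − 68.4) = -5512 J; W(iv) = (204)(68.4 − 25) = 8854 J.
W_net = -5512 + 8854 = 3342 J (the clockwise enclosed area).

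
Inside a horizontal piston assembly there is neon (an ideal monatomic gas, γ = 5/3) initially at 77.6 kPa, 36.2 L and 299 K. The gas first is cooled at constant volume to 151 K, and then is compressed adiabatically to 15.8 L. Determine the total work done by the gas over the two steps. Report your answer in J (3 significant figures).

W_total ≈ -1570 J

Step 1 (isochoric): W = 0 (constant volume).
After step 1: P = 39.19 kPa (V unchanged).
Step 2 (adiabatic): W = (P₁V₁ − P₂V₂)/(γ−1) = (1419 − 2466)/0.667 = -1570 J.
W_total = 0 − 1570 = -1570 J.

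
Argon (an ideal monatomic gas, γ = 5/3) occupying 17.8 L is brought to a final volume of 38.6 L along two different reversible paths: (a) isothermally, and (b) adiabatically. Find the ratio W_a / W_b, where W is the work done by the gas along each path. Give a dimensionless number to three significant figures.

Path (a) isothermal: W = P₁V₁ ln(V₂/V₁) → W_a/(P₁V₁) = 0.7741.
Path (b) adiabatic: W = P₁V₁(1 − (V₁/V₂)^(γ−1))/(γ−1) → W_b/(P₁V₁) = 0.6047.
W_a / W_b = 0.7741 / 0.6047 = 1.28.

W_a / W_b ≈ 1.28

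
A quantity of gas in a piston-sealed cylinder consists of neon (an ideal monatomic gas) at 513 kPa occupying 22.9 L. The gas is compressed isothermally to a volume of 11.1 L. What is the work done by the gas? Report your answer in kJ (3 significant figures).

Isothermal: W = nRT ln(V₂/V₁) = P₁V₁ ln(V₂/V₁).
P₁V₁ = (513 kPa)(22.9 L) = 11748 J.
W = 11748 × ln(11.1/22.9) = 11748 × -0.7242
W_by_gas = -8508 J.

W ≈ -8.51 kJ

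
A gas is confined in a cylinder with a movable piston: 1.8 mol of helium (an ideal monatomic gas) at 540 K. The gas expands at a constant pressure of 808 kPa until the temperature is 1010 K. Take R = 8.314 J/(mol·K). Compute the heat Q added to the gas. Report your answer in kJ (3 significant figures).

Q ≈ 17.6 kJ

Isobaric: W = nRΔT = (1.8)(8.314)(470) = 7034 J.
ΔU = nCᵥΔT with Cᵥ = 3R/2: ΔU = (1.8)(12.47)(470) = 10550 J.
Q = ΔU + W = 10550 + 7034 = 17584 J.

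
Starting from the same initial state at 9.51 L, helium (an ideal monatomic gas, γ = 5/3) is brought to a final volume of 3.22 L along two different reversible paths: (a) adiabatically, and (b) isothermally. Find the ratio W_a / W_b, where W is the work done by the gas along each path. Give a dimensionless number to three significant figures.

Path (a) adiabatic: W = P₁V₁(1 − (V₁/V₂)^(γ−1))/(γ−1) → W_a/(P₁V₁) = -1.588.
Path (b) isothermal: W = P₁V₁ ln(V₂/V₁) → W_b/(P₁V₁) = -1.083.
W_a / W_b = -1.588 / -1.083 = 1.466.

W_a / W_b ≈ 1.47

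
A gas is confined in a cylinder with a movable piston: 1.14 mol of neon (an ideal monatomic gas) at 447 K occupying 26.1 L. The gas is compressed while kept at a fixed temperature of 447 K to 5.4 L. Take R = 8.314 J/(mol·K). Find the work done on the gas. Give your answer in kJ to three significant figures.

W ≈ 6.67 kJ

Isothermal: W = nRT ln(V₂/V₁).
W = (1.14)(8.314)(447) × ln(5.4/26.1)
  = 4237 × -1.576
W_by_gas = -6675 J; work on gas = −W_by = 6675 J.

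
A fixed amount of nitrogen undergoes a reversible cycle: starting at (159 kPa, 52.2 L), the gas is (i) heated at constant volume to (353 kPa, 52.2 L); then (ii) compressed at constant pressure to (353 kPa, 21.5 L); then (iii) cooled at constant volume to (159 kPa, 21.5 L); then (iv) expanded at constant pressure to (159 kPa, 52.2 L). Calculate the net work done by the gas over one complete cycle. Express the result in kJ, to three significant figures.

W_net ≈ -5.96 kJ

Constant-volume legs do no work.
W(ii) = (353)(21.5 − 52.2) = -10837 J; W(iv) = (159)(52.2 − 21.5) = 4881 J.
W_net = -10837 + 4881 = -5956 J (the counter-clockwise enclosed area).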